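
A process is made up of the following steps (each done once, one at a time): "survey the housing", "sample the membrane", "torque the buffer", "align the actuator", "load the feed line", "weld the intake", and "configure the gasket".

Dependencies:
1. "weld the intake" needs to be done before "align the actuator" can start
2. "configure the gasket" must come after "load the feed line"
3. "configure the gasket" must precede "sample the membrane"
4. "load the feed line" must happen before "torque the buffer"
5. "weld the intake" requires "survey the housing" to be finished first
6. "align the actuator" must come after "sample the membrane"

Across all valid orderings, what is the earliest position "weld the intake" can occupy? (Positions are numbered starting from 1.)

2

Working backwards through the constraints from "weld the intake", its only required predecessor is "survey the housing".
With 1 mandatory predecessor, the earliest "weld the intake" can sit is position 1+1 = 2, and placing just that one first achieves it.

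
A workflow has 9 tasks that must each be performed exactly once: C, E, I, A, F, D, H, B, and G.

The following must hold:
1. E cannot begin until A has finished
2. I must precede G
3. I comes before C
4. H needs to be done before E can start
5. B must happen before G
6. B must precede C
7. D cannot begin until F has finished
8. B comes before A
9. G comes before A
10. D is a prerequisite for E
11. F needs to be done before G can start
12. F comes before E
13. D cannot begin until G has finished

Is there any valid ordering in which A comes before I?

Following I → G → A, I must precede A in every valid ordering.
So no valid ordering can have A before I.

No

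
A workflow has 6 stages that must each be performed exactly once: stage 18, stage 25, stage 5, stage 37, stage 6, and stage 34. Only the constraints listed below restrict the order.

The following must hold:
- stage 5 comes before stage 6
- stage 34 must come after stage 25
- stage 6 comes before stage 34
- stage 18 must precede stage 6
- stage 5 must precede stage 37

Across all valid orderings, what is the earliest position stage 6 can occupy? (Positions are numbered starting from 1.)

3

Working backwards through the constraints from stage 6, its full set of required predecessors is stage 18, stage 5 — 2 of them.
So at minimum 2 stages come before stage 6, putting stage 6 no earlier than position 3. That position is achievable by scheduling exactly those predecessors first.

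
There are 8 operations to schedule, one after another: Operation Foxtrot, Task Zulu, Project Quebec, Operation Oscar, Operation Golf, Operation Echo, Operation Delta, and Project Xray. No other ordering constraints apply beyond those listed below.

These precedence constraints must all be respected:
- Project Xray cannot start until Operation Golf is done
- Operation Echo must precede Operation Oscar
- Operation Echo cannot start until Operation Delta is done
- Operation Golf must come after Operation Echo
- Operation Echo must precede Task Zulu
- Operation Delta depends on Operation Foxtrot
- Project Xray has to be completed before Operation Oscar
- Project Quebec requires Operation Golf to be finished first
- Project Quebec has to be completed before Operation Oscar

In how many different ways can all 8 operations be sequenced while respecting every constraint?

Only Operation Foxtrot has no prerequisites, so it must go first.
Counting all ways to extend the partial order to a total order gives 10.

10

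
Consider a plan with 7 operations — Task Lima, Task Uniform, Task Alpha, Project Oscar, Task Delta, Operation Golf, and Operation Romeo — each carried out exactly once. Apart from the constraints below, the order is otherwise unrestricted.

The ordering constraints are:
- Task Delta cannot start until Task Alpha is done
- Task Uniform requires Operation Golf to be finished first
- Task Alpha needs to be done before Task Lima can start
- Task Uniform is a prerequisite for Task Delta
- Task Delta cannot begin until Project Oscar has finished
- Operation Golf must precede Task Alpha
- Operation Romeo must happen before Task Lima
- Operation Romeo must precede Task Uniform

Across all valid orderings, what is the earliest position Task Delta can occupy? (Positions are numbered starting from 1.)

6

The operations that are forced before Task Delta, directly or transitively, are Task Uniform, Task Alpha, Project Oscar, Operation Golf, Operation Romeo. That's 5 operations.
With 5 mandatory predecessors, the earliest Task Delta can sit is position 5+1 = 6, and placing just those 5 first achieves it.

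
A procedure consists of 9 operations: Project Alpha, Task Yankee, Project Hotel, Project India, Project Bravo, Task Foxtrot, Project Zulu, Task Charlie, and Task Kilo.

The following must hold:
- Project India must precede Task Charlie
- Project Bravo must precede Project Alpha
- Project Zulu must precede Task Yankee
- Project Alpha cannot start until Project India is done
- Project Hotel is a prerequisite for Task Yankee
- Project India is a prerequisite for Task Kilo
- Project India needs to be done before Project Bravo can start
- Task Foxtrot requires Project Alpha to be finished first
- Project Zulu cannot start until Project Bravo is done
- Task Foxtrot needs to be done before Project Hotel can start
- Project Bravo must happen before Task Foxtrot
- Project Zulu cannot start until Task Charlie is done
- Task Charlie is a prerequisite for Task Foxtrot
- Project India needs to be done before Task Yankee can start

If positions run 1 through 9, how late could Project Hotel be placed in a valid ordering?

8

Following the constraints forward from Project Hotel, its only required successor is Task Yankee.
With 1 mandatory successor out of 9 operations total, the latest slot for Project Hotel is 9−1 = 8, and it's reachable by doing all non-successors before Project Hotel.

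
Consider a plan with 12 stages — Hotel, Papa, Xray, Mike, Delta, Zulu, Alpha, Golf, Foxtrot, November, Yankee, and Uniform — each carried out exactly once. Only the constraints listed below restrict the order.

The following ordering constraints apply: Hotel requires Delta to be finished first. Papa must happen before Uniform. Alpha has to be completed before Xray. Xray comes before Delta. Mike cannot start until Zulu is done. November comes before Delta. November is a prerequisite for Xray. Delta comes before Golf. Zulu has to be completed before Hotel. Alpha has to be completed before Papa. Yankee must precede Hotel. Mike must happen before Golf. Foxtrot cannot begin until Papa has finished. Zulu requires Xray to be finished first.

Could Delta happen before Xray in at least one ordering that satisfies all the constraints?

Following Xray → Delta, Xray must precede Delta in every valid ordering.
So no valid ordering can have Delta before Xray.

No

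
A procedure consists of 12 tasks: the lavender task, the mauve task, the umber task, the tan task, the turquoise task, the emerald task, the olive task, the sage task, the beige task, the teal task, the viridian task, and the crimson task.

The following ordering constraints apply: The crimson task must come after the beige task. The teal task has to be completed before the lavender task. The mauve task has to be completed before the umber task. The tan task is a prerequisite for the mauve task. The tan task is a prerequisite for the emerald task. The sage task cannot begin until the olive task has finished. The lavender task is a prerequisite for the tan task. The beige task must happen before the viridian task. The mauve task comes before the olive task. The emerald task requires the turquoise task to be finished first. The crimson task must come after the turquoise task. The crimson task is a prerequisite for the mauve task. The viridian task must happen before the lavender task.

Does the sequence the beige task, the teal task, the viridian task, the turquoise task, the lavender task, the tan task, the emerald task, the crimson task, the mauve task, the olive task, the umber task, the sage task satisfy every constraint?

Yes

Going through the constraints one by one, each required predecessor appears earlier in the sequence than its dependent — e.g. the beige task (position 1) is before the crimson task (position 8), as required.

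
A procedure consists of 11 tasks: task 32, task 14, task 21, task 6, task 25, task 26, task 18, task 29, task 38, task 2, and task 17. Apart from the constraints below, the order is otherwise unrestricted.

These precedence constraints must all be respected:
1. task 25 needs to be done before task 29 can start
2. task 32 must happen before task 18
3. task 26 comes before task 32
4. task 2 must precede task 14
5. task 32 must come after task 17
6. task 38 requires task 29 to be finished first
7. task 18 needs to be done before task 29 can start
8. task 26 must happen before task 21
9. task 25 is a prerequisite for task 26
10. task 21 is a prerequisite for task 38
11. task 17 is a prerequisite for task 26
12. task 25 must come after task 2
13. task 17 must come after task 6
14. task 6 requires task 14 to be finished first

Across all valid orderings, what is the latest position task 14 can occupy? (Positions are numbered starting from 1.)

Following every chain forward from task 14, the tasks that must come later are task 32, task 21, task 6, task 26, task 18, task 29, task 38, task 17 — 8 of them.
With 8 mandatory successors out of 11 tasks total, the latest slot for task 14 is 11−8 = 3, and it's reachable by doing all non-successors before task 14.

3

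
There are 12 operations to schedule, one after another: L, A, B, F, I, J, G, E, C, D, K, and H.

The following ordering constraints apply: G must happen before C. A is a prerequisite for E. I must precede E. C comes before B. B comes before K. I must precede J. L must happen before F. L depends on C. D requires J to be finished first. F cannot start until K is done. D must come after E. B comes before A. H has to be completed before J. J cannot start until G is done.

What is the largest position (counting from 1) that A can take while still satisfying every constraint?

10

The operations that are forced after A, directly or by a chain of constraints, are E, D. That's 2 operations.
So at least 2 operations follow A, putting A no later than position 10. That position is achievable by scheduling everything else first.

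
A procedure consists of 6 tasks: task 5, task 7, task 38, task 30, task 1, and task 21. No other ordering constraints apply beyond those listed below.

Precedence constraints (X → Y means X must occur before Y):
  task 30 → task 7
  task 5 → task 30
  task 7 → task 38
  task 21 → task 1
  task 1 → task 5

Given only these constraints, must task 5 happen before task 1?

No

There is a chain task 1 → task 5, which puts task 1 before task 5.
So task 5 does not have to come before task 1 — it cannot.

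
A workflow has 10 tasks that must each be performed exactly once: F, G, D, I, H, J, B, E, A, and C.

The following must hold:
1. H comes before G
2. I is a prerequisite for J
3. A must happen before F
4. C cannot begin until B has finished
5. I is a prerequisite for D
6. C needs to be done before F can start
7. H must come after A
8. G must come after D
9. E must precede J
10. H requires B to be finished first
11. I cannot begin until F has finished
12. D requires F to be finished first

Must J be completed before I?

No

In fact the dependencies run the other way: I → J.
So J does not have to come before I — it cannot.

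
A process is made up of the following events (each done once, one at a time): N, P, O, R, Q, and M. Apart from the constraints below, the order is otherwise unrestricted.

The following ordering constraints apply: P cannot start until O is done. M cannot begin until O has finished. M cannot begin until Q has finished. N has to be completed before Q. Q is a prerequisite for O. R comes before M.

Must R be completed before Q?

No

No chain of constraints connects R to Q in either direction.
There exist valid orderings with Q before R, so R is not required to come first.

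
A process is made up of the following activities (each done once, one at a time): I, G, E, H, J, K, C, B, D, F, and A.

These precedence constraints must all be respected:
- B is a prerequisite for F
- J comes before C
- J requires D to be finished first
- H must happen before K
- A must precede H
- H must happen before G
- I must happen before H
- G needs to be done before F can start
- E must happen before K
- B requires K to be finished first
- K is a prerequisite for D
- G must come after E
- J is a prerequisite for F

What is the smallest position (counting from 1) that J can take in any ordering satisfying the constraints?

Every activity that must precede J has to come before it. Tracing all chains that end at J, those activities are: I, E, H, K, D, A — 6 in total.
So at minimum 6 activities come before J, putting J no earlier than position 7. That position is achievable by scheduling exactly those predecessors first.

7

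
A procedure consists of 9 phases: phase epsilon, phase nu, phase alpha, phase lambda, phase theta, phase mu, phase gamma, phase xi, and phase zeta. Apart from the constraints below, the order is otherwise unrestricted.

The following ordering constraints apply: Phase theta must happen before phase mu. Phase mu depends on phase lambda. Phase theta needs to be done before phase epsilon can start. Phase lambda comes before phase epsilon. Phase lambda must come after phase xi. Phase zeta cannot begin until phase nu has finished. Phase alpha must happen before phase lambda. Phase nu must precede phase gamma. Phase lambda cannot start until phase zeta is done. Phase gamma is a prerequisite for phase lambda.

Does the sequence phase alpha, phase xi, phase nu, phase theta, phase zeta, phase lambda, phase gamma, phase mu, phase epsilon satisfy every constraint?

No

In the proposed order, phase lambda appears before phase gamma.
Since phase gamma is required before phase lambda, the ordering is invalid.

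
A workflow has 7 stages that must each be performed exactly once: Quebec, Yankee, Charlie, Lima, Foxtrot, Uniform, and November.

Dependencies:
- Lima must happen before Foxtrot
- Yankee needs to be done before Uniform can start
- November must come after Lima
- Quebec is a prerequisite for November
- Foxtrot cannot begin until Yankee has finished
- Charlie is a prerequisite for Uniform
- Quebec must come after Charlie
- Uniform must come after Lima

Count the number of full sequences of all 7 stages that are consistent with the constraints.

3 stages have no prerequisites (Yankee, Charlie, Lima), so any of them could come first.
Counting all ways to extend the partial order to a total order gives 120.

120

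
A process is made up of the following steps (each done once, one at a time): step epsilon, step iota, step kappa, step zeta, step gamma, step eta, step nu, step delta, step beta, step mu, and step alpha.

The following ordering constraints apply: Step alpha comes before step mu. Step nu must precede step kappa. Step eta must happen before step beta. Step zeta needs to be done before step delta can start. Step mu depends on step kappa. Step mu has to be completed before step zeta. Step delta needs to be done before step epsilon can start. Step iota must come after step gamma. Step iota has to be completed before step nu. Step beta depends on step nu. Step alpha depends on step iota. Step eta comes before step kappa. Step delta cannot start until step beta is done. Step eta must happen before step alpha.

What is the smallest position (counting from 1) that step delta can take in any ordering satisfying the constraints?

The steps that are forced before step delta, directly or transitively, are step iota, step kappa, step zeta, step gamma, step eta, step nu, step beta, step mu, step alpha. That's 9 steps.
With 9 mandatory predecessors, the earliest step delta can sit is position 9+1 = 10, and placing just those 9 first achieves it.

10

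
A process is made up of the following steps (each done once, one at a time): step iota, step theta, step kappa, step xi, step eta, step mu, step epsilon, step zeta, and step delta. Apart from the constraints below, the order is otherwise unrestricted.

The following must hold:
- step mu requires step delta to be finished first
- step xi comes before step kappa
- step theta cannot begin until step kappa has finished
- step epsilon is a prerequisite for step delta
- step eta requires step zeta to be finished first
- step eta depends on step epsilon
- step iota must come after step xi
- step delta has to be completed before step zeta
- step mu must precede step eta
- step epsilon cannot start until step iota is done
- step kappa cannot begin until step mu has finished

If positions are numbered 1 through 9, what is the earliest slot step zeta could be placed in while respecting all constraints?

Working backwards through the constraints from step zeta, its full set of required predecessors is step iota, step xi, step epsilon, step delta — 4 of them.
So at minimum 4 steps come before step zeta, putting step zeta no earlier than position 5. That position is achievable by scheduling exactly those predecessors first.

5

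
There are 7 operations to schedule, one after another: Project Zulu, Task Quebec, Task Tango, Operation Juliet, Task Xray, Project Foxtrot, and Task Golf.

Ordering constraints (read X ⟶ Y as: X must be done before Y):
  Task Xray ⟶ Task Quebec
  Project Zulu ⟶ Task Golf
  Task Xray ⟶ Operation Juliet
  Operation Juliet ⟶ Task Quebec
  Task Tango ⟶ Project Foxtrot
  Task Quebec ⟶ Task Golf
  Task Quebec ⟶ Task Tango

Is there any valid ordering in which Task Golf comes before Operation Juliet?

The constraints give a chain Operation Juliet → Task Quebec → Task Golf, which forces Operation Juliet before Task Golf.
So no valid ordering can have Task Golf before Operation Juliet.

No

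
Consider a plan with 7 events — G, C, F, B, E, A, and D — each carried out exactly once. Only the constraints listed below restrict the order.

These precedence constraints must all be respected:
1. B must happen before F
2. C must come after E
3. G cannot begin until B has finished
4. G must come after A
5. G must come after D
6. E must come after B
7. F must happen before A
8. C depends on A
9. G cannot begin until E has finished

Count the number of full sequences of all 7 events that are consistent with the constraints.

2 events have no prerequisites (B, D), so any of them could come first.
Counting all ways to extend the partial order to a total order gives 33.

33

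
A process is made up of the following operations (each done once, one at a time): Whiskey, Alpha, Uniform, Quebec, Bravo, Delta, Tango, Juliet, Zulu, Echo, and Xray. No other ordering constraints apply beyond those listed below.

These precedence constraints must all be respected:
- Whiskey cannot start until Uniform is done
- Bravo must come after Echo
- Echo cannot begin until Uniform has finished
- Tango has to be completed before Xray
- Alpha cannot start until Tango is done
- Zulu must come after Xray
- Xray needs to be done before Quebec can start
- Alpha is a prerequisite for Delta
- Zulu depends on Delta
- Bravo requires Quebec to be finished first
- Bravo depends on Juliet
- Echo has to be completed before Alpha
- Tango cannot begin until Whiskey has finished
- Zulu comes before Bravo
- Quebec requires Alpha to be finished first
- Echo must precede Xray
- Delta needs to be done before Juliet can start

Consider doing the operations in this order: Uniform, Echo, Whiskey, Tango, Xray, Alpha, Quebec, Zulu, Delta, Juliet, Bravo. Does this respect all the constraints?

The sequence places Zulu ahead of Delta.
Since Delta is required before Zulu, the ordering is invalid.

No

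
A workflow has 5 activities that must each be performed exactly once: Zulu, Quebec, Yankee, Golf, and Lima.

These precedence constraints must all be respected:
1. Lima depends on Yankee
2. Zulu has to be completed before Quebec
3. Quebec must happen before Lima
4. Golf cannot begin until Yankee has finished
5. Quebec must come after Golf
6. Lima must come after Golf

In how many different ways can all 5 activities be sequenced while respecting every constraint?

The activities with no prerequisites are Zulu, Yankee; any of them can be placed first.
Counting all ways to extend the partial order to a total order gives 3.

3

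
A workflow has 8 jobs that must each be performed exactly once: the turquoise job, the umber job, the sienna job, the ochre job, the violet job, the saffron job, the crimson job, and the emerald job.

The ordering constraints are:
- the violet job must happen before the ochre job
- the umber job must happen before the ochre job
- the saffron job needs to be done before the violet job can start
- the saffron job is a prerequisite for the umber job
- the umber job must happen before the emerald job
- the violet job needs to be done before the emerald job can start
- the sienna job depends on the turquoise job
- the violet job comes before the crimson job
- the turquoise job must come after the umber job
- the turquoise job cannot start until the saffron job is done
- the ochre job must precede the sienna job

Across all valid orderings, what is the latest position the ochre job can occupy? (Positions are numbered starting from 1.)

The only job forced after the ochre job (directly or by a chain) is the sienna job.
With 1 mandatory successor out of 8 jobs total, the latest slot for the ochre job is 8−1 = 7, and it's reachable by doing all non-successors before the ochre job.

7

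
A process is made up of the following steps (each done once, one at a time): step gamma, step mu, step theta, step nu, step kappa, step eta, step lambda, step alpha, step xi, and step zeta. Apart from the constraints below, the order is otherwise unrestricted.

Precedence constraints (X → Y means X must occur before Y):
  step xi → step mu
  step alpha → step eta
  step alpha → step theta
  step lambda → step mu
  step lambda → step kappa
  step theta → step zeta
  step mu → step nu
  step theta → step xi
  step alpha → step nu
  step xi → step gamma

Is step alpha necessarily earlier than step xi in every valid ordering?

Yes

Chaining the stated constraints: step alpha → step theta → step xi.
Hence step alpha necessarily comes before step xi.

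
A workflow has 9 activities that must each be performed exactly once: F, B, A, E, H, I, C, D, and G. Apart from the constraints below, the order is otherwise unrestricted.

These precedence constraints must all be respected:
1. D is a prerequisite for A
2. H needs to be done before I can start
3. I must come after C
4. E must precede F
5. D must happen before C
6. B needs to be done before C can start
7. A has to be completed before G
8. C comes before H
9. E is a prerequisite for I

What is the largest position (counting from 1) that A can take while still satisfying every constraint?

8

Following the constraints forward from A, its only required successor is G.
With 1 mandatory successor out of 9 activities total, the latest slot for A is 9−1 = 8, and it's reachable by doing all non-successors before A.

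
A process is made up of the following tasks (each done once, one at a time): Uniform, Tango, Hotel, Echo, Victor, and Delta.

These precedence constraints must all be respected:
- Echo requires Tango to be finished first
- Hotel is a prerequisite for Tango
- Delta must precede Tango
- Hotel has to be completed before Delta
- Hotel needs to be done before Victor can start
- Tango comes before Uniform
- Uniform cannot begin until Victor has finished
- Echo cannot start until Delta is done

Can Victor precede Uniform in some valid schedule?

Yes

Victor is actually forced before Uniform by the constraints, so certainly some valid ordering has Victor first.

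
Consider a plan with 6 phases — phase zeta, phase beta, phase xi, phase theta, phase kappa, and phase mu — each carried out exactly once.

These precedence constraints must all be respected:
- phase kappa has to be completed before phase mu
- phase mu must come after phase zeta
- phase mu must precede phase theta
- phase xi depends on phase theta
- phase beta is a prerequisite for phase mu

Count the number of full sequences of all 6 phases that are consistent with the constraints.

3 phases have no prerequisites (phase zeta, phase beta, phase kappa), so any of them could come first.
Systematically extending each partial ordering one phase at a time and counting, there are 6 complete orderings.

6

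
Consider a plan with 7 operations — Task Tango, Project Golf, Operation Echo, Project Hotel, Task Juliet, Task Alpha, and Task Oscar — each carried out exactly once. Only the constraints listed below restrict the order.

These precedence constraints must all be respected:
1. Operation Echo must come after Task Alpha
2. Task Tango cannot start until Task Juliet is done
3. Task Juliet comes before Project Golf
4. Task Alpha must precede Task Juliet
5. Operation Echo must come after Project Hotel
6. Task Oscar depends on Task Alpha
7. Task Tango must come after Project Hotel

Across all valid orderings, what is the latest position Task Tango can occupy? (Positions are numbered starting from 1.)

7

Task Tango has no required successors, so nothing stops it from going last (position 7).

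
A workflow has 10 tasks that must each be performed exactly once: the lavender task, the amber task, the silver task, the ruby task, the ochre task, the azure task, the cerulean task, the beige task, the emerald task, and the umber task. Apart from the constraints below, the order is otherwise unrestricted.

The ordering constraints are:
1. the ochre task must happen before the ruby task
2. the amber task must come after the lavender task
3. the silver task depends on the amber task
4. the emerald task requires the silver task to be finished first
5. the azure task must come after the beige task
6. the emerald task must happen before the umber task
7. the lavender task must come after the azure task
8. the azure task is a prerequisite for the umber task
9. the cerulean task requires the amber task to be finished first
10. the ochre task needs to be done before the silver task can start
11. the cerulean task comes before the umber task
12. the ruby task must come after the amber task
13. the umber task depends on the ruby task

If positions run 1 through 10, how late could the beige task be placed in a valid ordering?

2

Every task that must follow the beige task has to come after it. Tracing all chains starting from the beige task, those tasks are: the lavender task, the amber task, the silver task, the ruby task, the azure task, the cerulean task, the emerald task, the umber task — 8 in total.
With 8 mandatory successors out of 10 tasks total, the latest slot for the beige task is 10−8 = 2, and it's reachable by doing all non-successors before the beige task.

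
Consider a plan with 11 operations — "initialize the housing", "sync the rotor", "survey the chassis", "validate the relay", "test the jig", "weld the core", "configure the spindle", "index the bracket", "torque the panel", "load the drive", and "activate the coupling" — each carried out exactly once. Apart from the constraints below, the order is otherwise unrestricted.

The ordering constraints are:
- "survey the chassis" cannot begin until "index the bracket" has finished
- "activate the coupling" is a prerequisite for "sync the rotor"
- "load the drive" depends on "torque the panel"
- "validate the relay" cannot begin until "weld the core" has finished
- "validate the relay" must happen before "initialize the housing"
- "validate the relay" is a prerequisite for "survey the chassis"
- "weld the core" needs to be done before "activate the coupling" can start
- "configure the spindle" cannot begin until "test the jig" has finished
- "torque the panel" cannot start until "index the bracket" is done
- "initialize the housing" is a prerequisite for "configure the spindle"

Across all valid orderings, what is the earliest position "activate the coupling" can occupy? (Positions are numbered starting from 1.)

2

Working backwards through the constraints from "activate the coupling", its only required predecessor is "weld the core".
With 1 mandatory predecessor, the earliest "activate the coupling" can sit is position 1+1 = 2, and placing just that one first achieves it.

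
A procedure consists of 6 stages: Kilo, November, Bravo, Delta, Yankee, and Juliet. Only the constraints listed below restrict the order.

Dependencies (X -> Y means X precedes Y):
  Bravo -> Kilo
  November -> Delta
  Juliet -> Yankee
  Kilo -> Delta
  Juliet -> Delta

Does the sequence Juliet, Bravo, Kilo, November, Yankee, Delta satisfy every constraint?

Every stated constraint is respected: Juliet sits at position 1, ahead of Delta at position 6, and each of the other listed pairs likewise has the predecessor earlier in the sequence.

Yes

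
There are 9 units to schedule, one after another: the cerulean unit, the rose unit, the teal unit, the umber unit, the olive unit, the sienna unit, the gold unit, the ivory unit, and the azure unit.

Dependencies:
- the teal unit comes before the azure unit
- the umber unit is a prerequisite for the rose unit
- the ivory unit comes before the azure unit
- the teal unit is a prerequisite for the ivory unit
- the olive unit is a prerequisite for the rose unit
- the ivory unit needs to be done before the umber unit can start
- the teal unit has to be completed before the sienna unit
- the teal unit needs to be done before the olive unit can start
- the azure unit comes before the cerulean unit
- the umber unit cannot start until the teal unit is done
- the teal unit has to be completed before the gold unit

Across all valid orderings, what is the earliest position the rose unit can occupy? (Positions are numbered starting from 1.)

The units that are forced before the rose unit, directly or transitively, are the teal unit, the umber unit, the olive unit, the ivory unit. That's 4 units.
So at minimum 4 units come before the rose unit, putting the rose unit no earlier than position 5. That position is achievable by scheduling exactly those predecessors first.

5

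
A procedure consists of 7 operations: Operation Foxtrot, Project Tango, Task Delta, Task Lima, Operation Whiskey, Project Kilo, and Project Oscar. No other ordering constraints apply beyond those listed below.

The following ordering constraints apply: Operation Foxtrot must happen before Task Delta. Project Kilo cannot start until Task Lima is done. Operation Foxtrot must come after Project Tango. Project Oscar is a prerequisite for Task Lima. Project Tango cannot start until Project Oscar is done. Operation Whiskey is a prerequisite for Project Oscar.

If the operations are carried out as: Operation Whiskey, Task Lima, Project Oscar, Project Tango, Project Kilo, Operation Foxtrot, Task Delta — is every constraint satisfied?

Here Project Oscar comes after Task Lima.
But one of the constraints requires Project Oscar before Task Lima, so this ordering violates it.

No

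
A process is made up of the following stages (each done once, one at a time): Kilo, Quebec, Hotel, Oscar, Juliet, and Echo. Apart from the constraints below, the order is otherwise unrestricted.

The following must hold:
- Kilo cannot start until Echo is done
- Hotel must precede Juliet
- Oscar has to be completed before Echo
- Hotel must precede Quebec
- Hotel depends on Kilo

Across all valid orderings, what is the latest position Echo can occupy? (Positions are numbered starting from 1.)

2

Every stage that must follow Echo has to come after it. Tracing all chains starting from Echo, those stages are: Kilo, Quebec, Hotel, Juliet — 4 in total.
With 4 mandatory successors out of 6 stages total, the latest slot for Echo is 6−4 = 2, and it's reachable by doing all non-successors before Echo.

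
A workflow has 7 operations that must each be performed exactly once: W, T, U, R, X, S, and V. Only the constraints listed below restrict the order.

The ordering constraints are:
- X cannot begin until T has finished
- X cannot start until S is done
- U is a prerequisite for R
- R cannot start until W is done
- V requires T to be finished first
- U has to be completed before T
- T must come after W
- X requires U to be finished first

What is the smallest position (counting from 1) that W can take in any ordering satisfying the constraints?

W has no prerequisites at all, so it can go in position 1.

1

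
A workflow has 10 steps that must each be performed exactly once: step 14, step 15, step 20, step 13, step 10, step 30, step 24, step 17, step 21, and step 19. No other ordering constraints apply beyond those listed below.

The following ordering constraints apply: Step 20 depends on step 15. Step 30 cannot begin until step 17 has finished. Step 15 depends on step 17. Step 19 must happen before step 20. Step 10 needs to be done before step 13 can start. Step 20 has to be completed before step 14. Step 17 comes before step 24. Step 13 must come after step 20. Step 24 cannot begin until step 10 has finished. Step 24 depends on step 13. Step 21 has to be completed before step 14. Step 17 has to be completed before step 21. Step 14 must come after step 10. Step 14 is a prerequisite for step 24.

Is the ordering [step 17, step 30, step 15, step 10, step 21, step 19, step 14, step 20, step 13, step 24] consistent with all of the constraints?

In the proposed order, step 14 appears before step 20.
Since step 20 is required before step 14, the ordering is invalid.

No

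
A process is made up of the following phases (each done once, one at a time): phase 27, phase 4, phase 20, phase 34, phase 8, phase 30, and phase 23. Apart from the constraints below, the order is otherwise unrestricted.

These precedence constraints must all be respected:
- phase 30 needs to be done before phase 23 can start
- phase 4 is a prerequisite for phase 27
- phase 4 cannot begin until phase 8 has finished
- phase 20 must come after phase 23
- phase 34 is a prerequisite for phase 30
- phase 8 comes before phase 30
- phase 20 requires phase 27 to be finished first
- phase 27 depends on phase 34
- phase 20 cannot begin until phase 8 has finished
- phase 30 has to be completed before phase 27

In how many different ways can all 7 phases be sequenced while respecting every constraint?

The phases with no prerequisites are phase 34, phase 8; any of them can be placed first.
Counting all ways to extend the partial order to a total order gives 12.

12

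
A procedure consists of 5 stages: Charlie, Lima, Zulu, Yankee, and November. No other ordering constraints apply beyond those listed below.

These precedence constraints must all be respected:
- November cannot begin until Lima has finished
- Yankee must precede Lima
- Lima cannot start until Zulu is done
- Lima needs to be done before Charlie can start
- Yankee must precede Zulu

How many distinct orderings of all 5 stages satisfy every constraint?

Yankee is the only stage with nothing required before it, so every ordering starts there.
Enumerating by repeatedly choosing an available stage (one whose prerequisites are all placed) gives 2 distinct complete orderings.

2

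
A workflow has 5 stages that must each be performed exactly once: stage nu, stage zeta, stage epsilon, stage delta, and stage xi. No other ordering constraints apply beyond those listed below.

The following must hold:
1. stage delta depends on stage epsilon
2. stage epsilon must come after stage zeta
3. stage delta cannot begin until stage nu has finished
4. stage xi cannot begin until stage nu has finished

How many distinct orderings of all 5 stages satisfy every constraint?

2 stages have no prerequisites (stage nu, stage zeta), so any of them could come first.
Enumerating by repeatedly choosing an available stage (one whose prerequisites are all placed) gives 9 distinct complete orderings.

9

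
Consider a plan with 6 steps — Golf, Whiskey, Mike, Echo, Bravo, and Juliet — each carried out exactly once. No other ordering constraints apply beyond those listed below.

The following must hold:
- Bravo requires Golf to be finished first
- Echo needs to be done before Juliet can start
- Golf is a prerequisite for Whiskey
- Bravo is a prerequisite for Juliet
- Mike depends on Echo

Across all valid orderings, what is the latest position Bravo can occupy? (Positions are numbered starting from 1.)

5

The only step forced after Bravo (directly or by a chain) is Juliet.
So at least 1 step follows Bravo, putting Bravo no later than position 5. That position is achievable by scheduling everything else first.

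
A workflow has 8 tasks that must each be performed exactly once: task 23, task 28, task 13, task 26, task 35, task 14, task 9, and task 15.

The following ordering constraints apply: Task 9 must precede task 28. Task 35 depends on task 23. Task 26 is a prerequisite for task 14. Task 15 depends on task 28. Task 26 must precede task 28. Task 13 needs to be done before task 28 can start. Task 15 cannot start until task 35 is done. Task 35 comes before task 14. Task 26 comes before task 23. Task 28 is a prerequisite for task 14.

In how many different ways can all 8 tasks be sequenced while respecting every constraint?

The tasks with no prerequisites are task 13, task 26, task 9; any of them can be placed first.
Systematically extending each partial ordering one task at a time and counting, there are 76 complete orderings.

76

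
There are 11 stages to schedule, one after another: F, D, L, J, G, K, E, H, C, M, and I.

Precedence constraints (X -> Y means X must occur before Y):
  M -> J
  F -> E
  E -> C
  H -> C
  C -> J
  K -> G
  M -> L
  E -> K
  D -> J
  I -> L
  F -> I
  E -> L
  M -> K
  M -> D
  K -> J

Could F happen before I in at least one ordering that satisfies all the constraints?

Every valid ordering already has F before I (the constraints require it), so in particular at least one does.

Yes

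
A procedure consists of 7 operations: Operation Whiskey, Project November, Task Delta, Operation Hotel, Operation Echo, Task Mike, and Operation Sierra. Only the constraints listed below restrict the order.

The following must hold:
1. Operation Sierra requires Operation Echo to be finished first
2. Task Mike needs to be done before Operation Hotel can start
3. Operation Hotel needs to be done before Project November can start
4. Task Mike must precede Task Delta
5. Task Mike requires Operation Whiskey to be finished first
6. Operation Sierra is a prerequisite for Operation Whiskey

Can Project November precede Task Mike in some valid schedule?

The constraints give a chain Task Mike → Operation Hotel → Project November, which forces Task Mike before Project November.
Hence Project November can never be scheduled before Task Mike.

No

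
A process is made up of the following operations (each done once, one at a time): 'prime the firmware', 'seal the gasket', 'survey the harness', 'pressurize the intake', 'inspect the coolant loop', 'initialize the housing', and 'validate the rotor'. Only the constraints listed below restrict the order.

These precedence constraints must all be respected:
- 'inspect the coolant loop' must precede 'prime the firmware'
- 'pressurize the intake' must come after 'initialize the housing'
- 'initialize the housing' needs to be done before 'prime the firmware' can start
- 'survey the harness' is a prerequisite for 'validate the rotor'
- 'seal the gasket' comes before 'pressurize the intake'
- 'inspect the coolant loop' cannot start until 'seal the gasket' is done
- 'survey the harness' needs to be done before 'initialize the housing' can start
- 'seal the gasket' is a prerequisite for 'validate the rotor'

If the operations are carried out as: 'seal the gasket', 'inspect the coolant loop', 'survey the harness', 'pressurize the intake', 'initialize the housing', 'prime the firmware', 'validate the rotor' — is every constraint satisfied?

The sequence places 'pressurize the intake' ahead of 'initialize the housing'.
Since 'initialize the housing' is required before 'pressurize the intake', the ordering is invalid.

No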